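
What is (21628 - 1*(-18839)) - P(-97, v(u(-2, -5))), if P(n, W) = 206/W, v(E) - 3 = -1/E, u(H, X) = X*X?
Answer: 1494704/37 ≈ 40397.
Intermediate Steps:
u(H, X) = X²
v(E) = 3 - 1/E
(21628 - 1*(-18839)) - P(-97, v(u(-2, -5))) = (21628 - 1*(-18839)) - 206/(3 - 1/((-5)²)) = (21628 + 18839) - 206/(3 - 1/25) = 40467 - 206/(3 - 1*1/25) = 40467 - 206/(3 - 1/25) = 40467 - 206/74/25 = 40467 - 206*25/74 = 40467 - 1*2575/37 = 40467 - 2575/37 = 1494704/37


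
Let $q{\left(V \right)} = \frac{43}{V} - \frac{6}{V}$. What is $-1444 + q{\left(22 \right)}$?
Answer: $- \frac{31731}{22} \approx -1442.3$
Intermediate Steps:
$q{\left(V \right)} = \frac{37}{V}$
$-1444 + q{\left(22 \right)} = -1444 + \frac{37}{22} = - \frac{31731}{22}$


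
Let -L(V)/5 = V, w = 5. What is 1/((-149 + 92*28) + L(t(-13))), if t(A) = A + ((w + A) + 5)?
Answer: 1/2507 ≈ 0.00039888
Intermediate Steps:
t(A) = 10 + 2*A (t(A) = A + ((5 + A) + 5) = A + (10 + A) = 10 + 2*A)
L(V) = -5*V
1/((-149 + 92*28) + L(t(-13))) = 1/((-149 + 92*28) - 5*(10 + 2*(-13))) = 1/((-149 + 2576) - 5*(10 - 26)) = 1/(2427 - 5*(-16)) = 1/(2427 + 80) = 1/2507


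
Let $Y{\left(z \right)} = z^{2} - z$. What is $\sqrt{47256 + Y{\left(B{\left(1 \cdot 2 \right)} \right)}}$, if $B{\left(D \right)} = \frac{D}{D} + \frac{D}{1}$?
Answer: $\sqrt{47262} \approx 217.4$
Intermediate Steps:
$B{\left(D \right)} = 1 + D$ ($B{\left(D \right)} = 1 + D 1 = 1 + D$)
$\sqrt{47256 + Y{\left(B{\left(1 \cdot 2 \right)} \right)}} = \sqrt{47256 + \left(1 + 1 \cdot 2\right) \left(-1 + \left(1 + 1 \cdot 2\right)\right)} = \sqrt{47256 + \left(1 + 2\right) \left(-1 + \left(1 + 2\right)\right)} = \sqrt{47256 + 3 \left(-1 + 3\right)} = \sqrt{47256 + 3 \cdot 2} = \sqrt{47256 + 6} = \sqrt{47262}$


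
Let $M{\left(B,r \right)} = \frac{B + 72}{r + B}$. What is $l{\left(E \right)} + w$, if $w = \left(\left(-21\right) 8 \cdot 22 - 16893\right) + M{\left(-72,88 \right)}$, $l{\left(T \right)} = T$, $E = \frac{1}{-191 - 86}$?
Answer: $- \frac{5703154}{277} \approx -20589.0$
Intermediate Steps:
$E = - \frac{1}{277}$ ($E = \frac{1}{-277} = - \frac{1}{277} \approx -0.0036101$)
$M{\left(B,r \right)} = \frac{72 + B}{B + r}$
$w = -20589$ ($w = \left(\left(-21\right) 8 \cdot 22 - 16893\right) + \frac{72 - 72}{-72 + 88} = \left(\left(-168\right) 22 - 16893\right) + \frac{1}{16} \cdot 0 = \left(-3696 - 16893\right) + \frac{1}{16} \cdot 0 = -20589 + 0 = -20589$)
$l{\left(E \right)} + w = - \frac{1}{277} - 20589 = - \frac{5703154}{277}$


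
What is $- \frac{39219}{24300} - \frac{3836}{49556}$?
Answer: $- \frac{169729297}{100350900} \approx -1.6914$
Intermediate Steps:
$- \frac{39219}{24300} - \frac{3836}{49556} = \left(-39219\right) \frac{1}{24300} - \frac{959}{12389} = - \frac{13073}{8100} - \frac{959}{12389} = - \frac{169729297}{100350900}$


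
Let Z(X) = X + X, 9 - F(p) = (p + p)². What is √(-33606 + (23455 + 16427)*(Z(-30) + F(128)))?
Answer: 2*I*√653943585 ≈ 51145.0*I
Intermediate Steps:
F(p) = 9 - 4*p² (F(p) = 9 - (p + p)² = 9 - (2*p)² = 9 - 4*p²)
Z(X) = 2*X
√(-33606 + (23455 + 16427)*(Z(-30) + F(128))) = √(-33606 + (23455 + 16427)*(2*(-30) + (9 - 4*128²))) = √(-33606 + 39882*(-60 + (9 - 4*16384))) = √(-33606 + 39882*(-60 + (9 - 65536))) = √(-33606 + 39882*(-60 - 65527)) = √(-33606 + 39882*(-65587)) = √(-33606 - 2615740734) = √(-2615774340) = 2*I*√653943585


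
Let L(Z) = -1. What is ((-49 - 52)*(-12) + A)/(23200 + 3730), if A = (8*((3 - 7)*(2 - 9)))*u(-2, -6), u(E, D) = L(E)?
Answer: 494/13465 ≈ 0.036688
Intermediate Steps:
u(E, D) = -1
A = -224 (A = (8*((3 - 7)*(2 - 9)))*(-1) = (8*(-4*(-7)))*(-1) = (8*28)*(-1) = 224*(-1) = -224)
((-49 - 52)*(-12) + A)/(23200 + 3730) = ((-49 - 52)*(-12) - 224)/(23200 + 3730) = (-101*(-12) - 224)/26930 = (1212 - 224)*(1/26930) = 988*(1/26930) = 494/13465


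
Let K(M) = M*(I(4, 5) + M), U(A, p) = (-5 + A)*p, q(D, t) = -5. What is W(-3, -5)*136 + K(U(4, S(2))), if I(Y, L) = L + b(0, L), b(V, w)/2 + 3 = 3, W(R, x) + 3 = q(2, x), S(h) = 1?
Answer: -1092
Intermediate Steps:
W(R, x) = -8 (W(R, x) = -3 - 5 = -8)
b(V, w) = 0 (b(V, w) = -6 + 2*3 = -6 + 6 = 0)
I(Y, L) = L (I(Y, L) = L + 0 = L)
U(A, p) = p*(-5 + A)
K(M) = M*(5 + M)
W(-3, -5)*136 + K(U(4, S(2))) = -8*136 + (1*(-5 + 4))*(5 + 1*(-5 + 4)) = -1088 + (1*(-1))*(5 + 1*(-1)) = -1088 - (5 - 1) = -1088 - 1*4 = -1088 - 4 = -1092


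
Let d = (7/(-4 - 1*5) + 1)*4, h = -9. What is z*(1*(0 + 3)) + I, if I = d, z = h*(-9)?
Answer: 2195/9 ≈ 243.89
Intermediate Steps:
z = 81 (z = -9*(-9) = 81)
d = 8/9 (d = (7/(-4 - 5) + 1)*4 = (7/(-9) + 1)*4 = (7*(-1/9) + 1)*4 = (-7/9 + 1)*4 = (2/9)*4 = 8/9 ≈ 0.88889)
I = 8/9 ≈ 0.88889
z*(1*(0 + 3)) + I = 81*(1*(0 + 3)) + 8/9 = 81*(1*3) + 8/9 = 81*3 + 8/9 = 243 + 8/9 = 2195/9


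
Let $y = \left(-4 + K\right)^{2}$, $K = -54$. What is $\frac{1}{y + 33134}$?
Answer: $\frac{1}{36498} \approx 2.7399 \cdot 10^{-5}$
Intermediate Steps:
$y = 3364$ ($y = \left(-4 - 54\right)^{2} = \left(-58\right)^{2} = 3364$)
$\frac{1}{y + 33134} = \frac{1}{3364 + 33134} = \frac{1}{36498}$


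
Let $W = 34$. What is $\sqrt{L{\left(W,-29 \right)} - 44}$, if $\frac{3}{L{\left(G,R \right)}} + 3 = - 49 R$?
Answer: $\frac{i \sqrt{88467602}}{1418} \approx 6.6331 i$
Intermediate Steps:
$L{\left(G,R \right)} = \frac{3}{-3 - 49 R}$
$\sqrt{L{\left(W,-29 \right)} - 44} = \sqrt{- \frac{3}{3 + 49 \left(-29\right)} - 44} = \sqrt{- \frac{3}{3 - 1421} - 44} = \sqrt{- \frac{3}{-1418} - 44} = \sqrt{\left(-3\right) \left(- \frac{1}{1418}\right) - 44} = \sqrt{\frac{3}{1418} - 44} = \sqrt{- \frac{62389}{1418}} = \frac{i \sqrt{88467602}}{1418}$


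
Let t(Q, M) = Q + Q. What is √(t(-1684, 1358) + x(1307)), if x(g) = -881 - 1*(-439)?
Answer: I*√3810 ≈ 61.725*I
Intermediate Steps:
t(Q, M) = 2*Q
x(g) = -442 (x(g) = -881 + 439 = -442)
√(t(-1684, 1358) + x(1307)) = √(2*(-1684) - 442) = √(-3368 - 442) = √(-3810) = I*√3810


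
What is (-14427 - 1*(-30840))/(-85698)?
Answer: -5471/28566 ≈ -0.19152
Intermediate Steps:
(-14427 - 1*(-30840))/(-85698) = (-14427 + 30840)*(-1/85698) = 16413*(-1/85698) = -5471/28566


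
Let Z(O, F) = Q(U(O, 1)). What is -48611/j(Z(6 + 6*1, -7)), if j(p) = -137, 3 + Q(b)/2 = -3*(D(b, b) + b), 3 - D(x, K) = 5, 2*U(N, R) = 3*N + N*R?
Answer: 48611/137 ≈ 354.82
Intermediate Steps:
U(N, R) = 3*N/2 + N*R/2 (U(N, R) = (3*N + N*R)/2 = 3*N/2 + N*R/2)
D(x, K) = -2 (D(x, K) = 3 - 1*5 = 3 - 5 = -2)
Q(b) = 6 - 6*b (Q(b) = -6 + 2*(-3*(-2 + b)) = -6 + 2*(6 - 3*b) = -6 + (12 - 6*b) = 6 - 6*b)
Z(O, F) = 6 - 12*O (Z(O, F) = 6 - 3*O*(3 + 1) = 6 - 3*O*4 = 6 - 12*O)
-48611/j(Z(6 + 6*1, -7)) = -48611/(-137) = -48611*(-1/137) = 48611/137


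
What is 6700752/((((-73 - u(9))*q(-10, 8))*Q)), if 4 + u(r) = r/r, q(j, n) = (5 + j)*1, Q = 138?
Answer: 558396/4025 ≈ 138.73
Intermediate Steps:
q(j, n) = 5 + j
u(r) = -3 (u(r) = -4 + r/r = -4 + 1 = -3)
6700752/((((-73 - u(9))*q(-10, 8))*Q)) = 6700752/((((-73 - 1*(-3))*(5 - 10))*138)) = 6700752/((((-73 + 3)*(-5))*138)) = 6700752/((-70*(-5)*138)) = 6700752/((350*138)) = 6700752/48300 = 6700752*(1/48300) = 558396/4025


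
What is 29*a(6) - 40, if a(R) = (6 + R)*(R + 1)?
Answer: 2396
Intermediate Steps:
a(R) = (1 + R)*(6 + R) (a(R) = (6 + R)*(1 + R) = (1 + R)*(6 + R))
29*a(6) - 40 = 29*(6 + 6² + 7*6) - 40 = 29*(6 + 36 + 42) - 40 = 29*84 - 40 = 2436 - 40 = 2396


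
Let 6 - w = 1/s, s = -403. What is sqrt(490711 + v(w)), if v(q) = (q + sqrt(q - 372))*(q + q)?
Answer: sqrt(79707585921 + 4838*I*sqrt(59441291))/403 ≈ 700.56 + 0.16392*I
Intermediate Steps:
w = 2419/403 (w = 6 - 1/(-403) = 6 - 1*(-1/403) = 6 + 1/403 = 2419/403 ≈ 6.0025)
v(q) = 2*q*(q + sqrt(-372 + q)) (v(q) = (q + sqrt(-372 + q))*(2*q) = 2*q*(q + sqrt(-372 + q)))
sqrt(490711 + v(w)) = sqrt(490711 + 2*(2419/403)*(2419/403 + sqrt(-372 + 2419/403))) = sqrt(490711 + 2*(2419/403)*(2419/403 + sqrt(-147497/403))) = sqrt(490711 + 2*(2419/403)*(2419/403 + I*sqrt(59441291)/403)) = sqrt(490711 + (11703122/162409 + 4838*I*sqrt(59441291)/162409)) = sqrt(79707585921/162409 + 4838*I*sqrt(59441291)/162409)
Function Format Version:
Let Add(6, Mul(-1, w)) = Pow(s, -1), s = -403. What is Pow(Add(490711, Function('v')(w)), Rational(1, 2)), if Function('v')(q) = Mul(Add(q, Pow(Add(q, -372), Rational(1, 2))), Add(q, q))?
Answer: Mul(Rational(1, 403), Pow(Add(79707585921, Mul(4838, I, Pow(59441291, Rational(1, 2)))), Rational(1, 2))) ≈ Add(700.56, Mul(0.16392, I))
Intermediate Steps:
w = Rational(2419, 403) (w = Add(6, Mul(-1, Pow(-403, -1))) = Add(6, Mul(-1, Rational(-1, 403))) = Add(6, Rational(1, 403)) = Rational(2419, 403) ≈ 6.0025)
Function('v')(q) = Mul(2, q, Add(q, Pow(Add(-372, q), Rational(1, 2)))) (Function('v')(q) = Mul(Add(q, Pow(Add(-372, q), Rational(1, 2))), Mul(2, q)) = Mul(2, q, Add(q, Pow(Add(-372, q), Rational(1, 2)))))
Pow(Add(490711, Function('v')(w)), Rational(1, 2)) = Pow(Add(490711, Mul(2, Rational(2419, 403), Add(Rational(2419, 403), Pow(Add(-372, Rational(2419, 403)), Rational(1, 2))))), Rational(1, 2)) = Pow(Add(490711, Mul(2, Rational(2419, 403), Add(Rational(2419, 403), Pow(Rational(-147497, 403), Rational(1, 2))))), Rational(1, 2)) = Pow(Add(490711, Mul(2, Rational(2419, 403), Add(Rational(2419, 403), Mul(Rational(1, 403), I, Pow(59441291, Rational(1, 2)))))), Rational(1, 2)) = Pow(Add(490711, Add(Rational(11703122, 162409), Mul(Rational(4838, 162409), I, Pow(59441291, Rational(1, 2))))), Rational(1, 2)) = Pow(Add(Rational(79707585921, 162409), Mul(Rational(4838, 162409), I, Pow(59441291, Rational(1, 2)))), Rational(1, 2))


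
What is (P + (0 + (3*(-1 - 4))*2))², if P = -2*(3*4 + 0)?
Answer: 2916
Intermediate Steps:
P = -24 (P = -2*(12 + 0) = -2*12 = -24)
(P + (0 + (3*(-1 - 4))*2))² = (-24 + (0 + (3*(-1 - 4))*2))² = (-24 + (0 + (3*(-5))*2))² = (-24 + (0 - 15*2))² = (-24 + (0 - 30))² = (-24 - 30)² = (-54)² = 2916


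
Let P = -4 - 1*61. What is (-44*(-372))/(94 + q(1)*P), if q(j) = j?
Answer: 16368/29 ≈ 564.41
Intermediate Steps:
P = -65 (P = -4 - 61 = -65)
(-44*(-372))/(94 + q(1)*P) = (-44*(-372))/(94 + 1*(-65)) = 16368/(94 - 65) = 16368/29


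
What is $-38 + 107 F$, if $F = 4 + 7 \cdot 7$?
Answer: $5633$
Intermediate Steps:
$F = 53$ ($F = 4 + 49 = 53$)
$-38 + 107 F = -38 + 107 \cdot 53 = -38 + 5671 = 5633$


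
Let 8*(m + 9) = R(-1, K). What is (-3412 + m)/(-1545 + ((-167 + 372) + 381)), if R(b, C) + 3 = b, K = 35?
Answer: 6843/1918 ≈ 3.5678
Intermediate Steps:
R(b, C) = -3 + b
m = -19/2 (m = -9 + (-3 - 1)/8 = -9 + (1/8)*(-4) = -9 - 1/2 = -19/2 ≈ -9.5000)
(-3412 + m)/(-1545 + ((-167 + 372) + 381)) = (-3412 - 19/2)/(-1545 + ((-167 + 372) + 381)) = -6843/(2*(-1545 + (205 + 381))) = -6843/(2*(-1545 + 586)) = -6843/2/(-959) = -6843/2*(-1/959) = 6843/1918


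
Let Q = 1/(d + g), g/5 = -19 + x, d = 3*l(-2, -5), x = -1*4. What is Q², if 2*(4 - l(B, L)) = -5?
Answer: 4/36481 ≈ 0.00010965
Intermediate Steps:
l(B, L) = 13/2 (l(B, L) = 4 - ½*(-5) = 4 + 5/2 = 13/2)
x = -4
d = 39/2 (d = 3*(13/2) = 39/2 ≈ 19.500)
g = -115 (g = 5*(-19 - 4) = 5*(-23) = -115)
Q = -2/191 (Q = 1/(39/2 - 115) = 1/(-191/2) = -2/191 ≈ -0.010471)
Q² = (-2/191)² = 4/36481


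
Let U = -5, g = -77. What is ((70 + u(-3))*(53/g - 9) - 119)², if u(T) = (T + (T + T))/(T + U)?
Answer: 61945734321/94864 ≈ 6.5300e+5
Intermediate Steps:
u(T) = 3*T/(-5 + T) (u(T) = (T + (T + T))/(T - 5) = (T + 2*T)/(-5 + T) = (3*T)/(-5 + T) = 3*T/(-5 + T))
((70 + u(-3))*(53/g - 9) - 119)² = ((70 + 3*(-3)/(-5 - 3))*(53/(-77) - 9) - 119)² = ((70 + 3*(-3)/(-8))*(53*(-1/77) - 9) - 119)² = ((70 + 3*(-3)*(-⅛))*(-53/77 - 9) - 119)² = ((70 + 9/8)*(-746/77) - 119)² = ((569/8)*(-746/77) - 119)² = (-212237/308 - 119)² = (-248889/308)² = 61945734321/94864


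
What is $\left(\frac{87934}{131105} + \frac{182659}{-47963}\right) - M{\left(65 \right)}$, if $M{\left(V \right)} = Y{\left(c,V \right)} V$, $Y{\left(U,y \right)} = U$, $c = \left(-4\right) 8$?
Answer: $\frac{13059703429447}{6288189115} \approx 2076.9$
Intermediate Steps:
$c = -32$
$M{\left(V \right)} = - 32 V$
$\left(\frac{87934}{131105} + \frac{182659}{-47963}\right) - M{\left(65 \right)} = \left(\frac{87934}{131105} + \frac{182659}{-47963}\right) - \left(-32\right) 65 = \left(87934 \cdot \frac{1}{131105} + 182659 \left(- \frac{1}{47963}\right)\right) - -2080 = \left(\frac{87934}{131105} - \frac{182659}{47963}\right) + 2080 = - \frac{19729929753}{6288189115} + 2080 = \frac{13059703429447}{6288189115}$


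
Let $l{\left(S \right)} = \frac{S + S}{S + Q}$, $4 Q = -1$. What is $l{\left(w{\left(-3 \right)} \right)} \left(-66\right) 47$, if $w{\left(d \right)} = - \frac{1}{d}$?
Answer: $-24816$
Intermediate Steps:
$Q = - \frac{1}{4}$ ($Q = \frac{1}{4} \left(-1\right) = - \frac{1}{4} \approx -0.25$)
$l{\left(S \right)} = \frac{2 S}{- \frac{1}{4} + S}$ ($l{\left(S \right)} = \frac{S + S}{S - \frac{1}{4}} = \frac{2 S}{- \frac{1}{4} + S}$)
$l{\left(w{\left(-3 \right)} \right)} \left(-66\right) 47 = \frac{8 \left(- \frac{1}{-3}\right)}{-1 + 4 \left(- \frac{1}{-3}\right)} \left(-66\right) 47 = \frac{8 \left(\left(-1\right) \left(- \frac{1}{3}\right)\right)}{-1 + 4 \left(\left(-1\right) \left(- \frac{1}{3}\right)\right)} \left(-66\right) 47 = 8 \cdot \frac{1}{3} \frac{1}{-1 + 4 \cdot \frac{1}{3}} \left(-66\right) 47 = 8 \cdot \frac{1}{3} \frac{1}{-1 + \frac{4}{3}} \left(-66\right) 47 = 8 \cdot \frac{1}{3} \frac{1}{\frac{1}{3}} \left(-66\right) 47 = 8 \cdot \frac{1}{3} \cdot 3 \left(-66\right) 47 = 8 \left(-66\right) 47 = \left(-528\right) 47 = -24816$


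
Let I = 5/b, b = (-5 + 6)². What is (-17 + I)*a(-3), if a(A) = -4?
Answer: 48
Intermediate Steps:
b = 1 (b = 1² = 1)
I = 5 (I = 5/1 = 5*1 = 5)
(-17 + I)*a(-3) = (-17 + 5)*(-4) = -12*(-4) = 48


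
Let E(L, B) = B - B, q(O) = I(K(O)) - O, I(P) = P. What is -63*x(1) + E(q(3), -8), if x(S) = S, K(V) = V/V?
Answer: -63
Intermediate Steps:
K(V) = 1
q(O) = 1 - O
E(L, B) = 0
-63*x(1) + E(q(3), -8) = -63*1 + 0 = -63 + 0 = -63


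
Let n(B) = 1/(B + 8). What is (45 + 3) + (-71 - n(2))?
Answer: -231/10 ≈ -23.100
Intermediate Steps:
n(B) = 1/(8 + B)
(45 + 3) + (-71 - n(2)) = (45 + 3) + (-71 - 1/(8 + 2)) = 48 + (-71 - 1/10) = 48 + (-71 - 1*⅒) = 48 + (-71 - ⅒) = 48 - 711/10 = -231/10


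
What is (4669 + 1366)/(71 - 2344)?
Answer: -6035/2273 ≈ -2.6551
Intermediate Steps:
(4669 + 1366)/(71 - 2344) = 6035/(-2273) = 6035*(-1/2273) = -6035/2273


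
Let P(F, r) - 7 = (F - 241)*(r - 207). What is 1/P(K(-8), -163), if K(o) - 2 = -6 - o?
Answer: 1/87697 ≈ 1.1403e-5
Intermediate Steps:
K(o) = -4 - o (K(o) = 2 + (-6 - o) = -4 - o)
P(F, r) = 7 + (-241 + F)*(-207 + r) (P(F, r) = 7 + (F - 241)*(r - 207) = 7 + (-241 + F)*(-207 + r))
1/P(K(-8), -163) = 1/(49894 - 241*(-163) - 207*(-4 - 1*(-8)) + (-4 - 1*(-8))*(-163)) = 1/(49894 + 39283 - 207*(-4 + 8) + (-4 + 8)*(-163)) = 1/(49894 + 39283 - 207*4 + 4*(-163)) = 1/(49894 + 39283 - 828 - 652) = 1/87697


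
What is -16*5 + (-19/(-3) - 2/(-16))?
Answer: -1765/24 ≈ -73.542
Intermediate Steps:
-16*5 + (-19/(-3) - 2/(-16)) = -80 + (-19*(-⅓) - 2*(-1/16)) = -80 + (19/3 + ⅛) = -80 + 155/24 = -1765/24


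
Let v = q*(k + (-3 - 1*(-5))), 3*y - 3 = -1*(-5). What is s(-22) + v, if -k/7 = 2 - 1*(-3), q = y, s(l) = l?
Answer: -110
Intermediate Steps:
y = 8/3 (y = 1 + (-1*(-5))/3 = 1 + (⅓)*5 = 1 + 5/3 = 8/3 ≈ 2.6667)
q = 8/3 ≈ 2.6667
k = -35 (k = -7*(2 - 1*(-3)) = -7*(2 + 3) = -7*5 = -35)
v = -88 (v = 8*(-35 + (-3 - 1*(-5)))/3 = 8*(-35 + (-3 + 5))/3 = 8*(-35 + 2)/3 = (8/3)*(-33) = -88)
s(-22) + v = -22 - 88 = -110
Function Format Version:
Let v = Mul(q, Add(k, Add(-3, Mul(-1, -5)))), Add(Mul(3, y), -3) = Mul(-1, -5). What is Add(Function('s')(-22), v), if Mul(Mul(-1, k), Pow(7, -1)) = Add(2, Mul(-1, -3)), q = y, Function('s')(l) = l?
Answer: -110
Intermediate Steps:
y = Rational(8, 3) (y = Add(1, Mul(Rational(1, 3), Mul(-1, -5))) = Add(1, Mul(Rational(1, 3), 5)) = Add(1, Rational(5, 3)) = Rational(8, 3) ≈ 2.6667)
q = Rational(8, 3) ≈ 2.6667
k = -35 (k = Mul(-7, Add(2, Mul(-1, -3))) = Mul(-7, Add(2, 3)) = Mul(-7, 5) = -35)
v = -88 (v = Mul(Rational(8, 3), Add(-35, Add(-3, Mul(-1, -5)))) = Mul(Rational(8, 3), Add(-35, Add(-3, 5))) = Mul(Rational(8, 3), Add(-35, 2)) = Mul(Rational(8, 3), -33) = -88)
Add(Function('s')(-22), v) = Add(-22, -88) = -110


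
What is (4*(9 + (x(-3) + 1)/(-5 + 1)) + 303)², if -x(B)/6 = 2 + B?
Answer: 110224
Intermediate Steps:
x(B) = -12 - 6*B (x(B) = -6*(2 + B) = -12 - 6*B)
(4*(9 + (x(-3) + 1)/(-5 + 1)) + 303)² = (4*(9 + ((-12 - 6*(-3)) + 1)/(-5 + 1)) + 303)² = (4*(9 + ((-12 + 18) + 1)/(-4)) + 303)² = (4*(9 + (6 + 1)*(-¼)) + 303)² = (4*(9 + 7*(-¼)) + 303)² = (4*(9 - 7/4) + 303)² = (4*(29/4) + 303)² = (29 + 303)² = 332² = 110224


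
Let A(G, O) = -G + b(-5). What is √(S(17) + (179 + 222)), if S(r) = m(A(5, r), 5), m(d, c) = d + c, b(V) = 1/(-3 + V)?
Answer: √6414/4 ≈ 20.022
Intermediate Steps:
A(G, O) = -⅛ - G (A(G, O) = -G + 1/(-3 - 5) = -G + 1/(-8) = -G - ⅛ = -⅛ - G)
m(d, c) = c + d
S(r) = -⅛ (S(r) = 5 + (-⅛ - 1*5) = 5 + (-⅛ - 5) = 5 - 41/8 = -⅛)
√(S(17) + (179 + 222)) = √(-⅛ + (179 + 222)) = √(-⅛ + 401) = √(3207/8) = √6414/4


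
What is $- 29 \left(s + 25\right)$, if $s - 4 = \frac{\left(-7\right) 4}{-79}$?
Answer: $- \frac{67251}{79} \approx -851.28$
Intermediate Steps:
$s = \frac{344}{79}$ ($s = 4 + \frac{\left(-7\right) 4}{-79} = 4 - - \frac{28}{79} = 4 + \frac{28}{79} = \frac{344}{79} \approx 4.3544$)
$- 29 \left(s + 25\right) = - 29 \left(\frac{344}{79} + 25\right) = \left(-29\right) \frac{2319}{79} = - \frac{67251}{79}$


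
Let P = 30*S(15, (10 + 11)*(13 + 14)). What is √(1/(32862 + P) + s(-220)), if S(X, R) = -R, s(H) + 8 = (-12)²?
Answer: √8543724699/7926 ≈ 11.662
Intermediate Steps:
s(H) = 136 (s(H) = -8 + (-12)² = -8 + 144 = 136)
P = -17010 (P = 30*(-(10 + 11)*(13 + 14)) = 30*(-21*27) = 30*(-1*567) = 30*(-567) = -17010)
√(1/(32862 + P) + s(-220)) = √(1/(32862 - 17010) + 136) = √(1/15852 + 136) = √(2155873/15852) = √8543724699/7926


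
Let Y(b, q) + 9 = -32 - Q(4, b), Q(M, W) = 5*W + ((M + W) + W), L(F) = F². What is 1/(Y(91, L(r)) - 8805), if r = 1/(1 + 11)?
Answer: -1/9487 ≈ -0.00010541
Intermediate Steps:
r = 1/12 ≈ 0.083333
Q(M, W) = M + 7*W (Q(M, W) = 5*W + (M + 2*W) = M + 7*W)
Y(b, q) = -45 - 7*b (Y(b, q) = -9 + (-32 - (4 + 7*b)) = -9 + (-32 + (-4 - 7*b)) = -9 + (-36 - 7*b) = -45 - 7*b)
1/(Y(91, L(r)) - 8805) = 1/((-45 - 7*91) - 8805) = 1/((-45 - 637) - 8805) = 1/(-682 - 8805) = 1/(-9487) = -1/9487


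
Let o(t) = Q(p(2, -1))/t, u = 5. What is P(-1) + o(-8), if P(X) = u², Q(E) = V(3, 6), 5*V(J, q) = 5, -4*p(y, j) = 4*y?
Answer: 199/8 ≈ 24.875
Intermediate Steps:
p(y, j) = -y
V(J, q) = 1 (V(J, q) = (⅕)*5 = 1)
Q(E) = 1
P(X) = 25 (P(X) = 5² = 25)
o(t) = 1/t
P(-1) + o(-8) = 25 + 1/(-8) = 25 - ⅛ = 199/8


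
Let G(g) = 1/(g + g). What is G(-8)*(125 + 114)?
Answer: -239/16 ≈ -14.938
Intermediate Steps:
G(g) = 1/(2*g)
G(-8)*(125 + 114) = ((½)/(-8))*(125 + 114) = ((½)*(-⅛))*239 = -1/16*239 = -239/16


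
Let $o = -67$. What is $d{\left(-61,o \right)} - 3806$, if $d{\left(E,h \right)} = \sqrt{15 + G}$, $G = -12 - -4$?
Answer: $-3806 + \sqrt{7} \approx -3803.4$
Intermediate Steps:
$G = -8$ ($G = -12 + 4 = -8$)
$d{\left(E,h \right)} = \sqrt{7}$ ($d{\left(E,h \right)} = \sqrt{15 - 8} = \sqrt{7}$)
$d{\left(-61,o \right)} - 3806 = \sqrt{7} - 3806 = -3806 + \sqrt{7}$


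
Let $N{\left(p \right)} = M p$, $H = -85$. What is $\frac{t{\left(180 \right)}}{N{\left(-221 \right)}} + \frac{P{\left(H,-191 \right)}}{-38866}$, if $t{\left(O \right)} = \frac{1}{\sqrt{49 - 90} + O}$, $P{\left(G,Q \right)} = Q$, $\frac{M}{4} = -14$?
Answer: $\frac{4793221921}{975268949291} - \frac{i \sqrt{41}}{401489816} \approx 0.0049148 - 1.5948 \cdot 10^{-8} i$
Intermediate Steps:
$M = -56$ ($M = 4 \left(-14\right) = -56$)
$N{\left(p \right)} = - 56 p$
$t{\left(O \right)} = \frac{1}{O + i \sqrt{41}}$ ($t{\left(O \right)} = \frac{1}{\sqrt{-41} + O} = \frac{1}{i \sqrt{41} + O} = \frac{1}{O + i \sqrt{41}}$)
$\frac{t{\left(180 \right)}}{N{\left(-221 \right)}} + \frac{P{\left(H,-191 \right)}}{-38866} = \frac{1}{\left(180 + i \sqrt{41}\right) \left(\left(-56\right) \left(-221\right)\right)} - \frac{191}{-38866} = \frac{1}{\left(180 + i \sqrt{41}\right) 12376} - - \frac{191}{38866} = \frac{1}{180 + i \sqrt{41}} \cdot \frac{1}{12376} + \frac{191}{38866} = \frac{1}{12376 \left(180 + i \sqrt{41}\right)} + \frac{191}{38866} = \frac{191}{38866} + \frac{1}{12376 \left(180 + i \sqrt{41}\right)}$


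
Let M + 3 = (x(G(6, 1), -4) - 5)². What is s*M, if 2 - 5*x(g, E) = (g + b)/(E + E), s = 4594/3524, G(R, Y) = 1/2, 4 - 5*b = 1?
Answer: 6581458577/281920000 ≈ 23.345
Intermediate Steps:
b = ⅗ (b = ⅘ - ⅕*1 = ⅘ - ⅕ = ⅗ ≈ 0.60000)
G(R, Y) = ½
s = 2297/1762 (s = 4594*(1/3524) = 2297/1762 ≈ 1.3036)
x(g, E) = ⅖ - (⅗ + g)/(10*E) (x(g, E) = ⅖ - (g + ⅗)/(5*(E + E)) = ⅖ - (⅗ + g)/(5*(2*E)) = ⅖ - (⅗ + g)*1/(2*E)/5 = ⅖ - (⅗ + g)/(10*E))
M = 2865241/160000 (M = -3 + ((1/50)*(-3 - 5*½ + 20*(-4))/(-4) - 5)² = -3 + ((1/50)*(-¼)*(-3 - 5/2 - 80) - 5)² = -3 + ((1/50)*(-¼)*(-171/2) - 5)² = -3 + (171/400 - 5)² = -3 + (-1829/400)² = -3 + 3345241/160000 = 2865241/160000 ≈ 17.908)
s*M = (2297/1762)*(2865241/160000) = 6581458577/281920000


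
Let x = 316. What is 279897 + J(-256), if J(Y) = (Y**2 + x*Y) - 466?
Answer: 264071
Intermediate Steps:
J(Y) = -466 + Y**2 + 316*Y (J(Y) = (Y**2 + 316*Y) - 466 = -466 + Y**2 + 316*Y)
279897 + J(-256) = 279897 + (-466 + (-256)**2 + 316*(-256)) = 279897 + (-466 + 65536 - 80896) = 279897 - 15826 = 264071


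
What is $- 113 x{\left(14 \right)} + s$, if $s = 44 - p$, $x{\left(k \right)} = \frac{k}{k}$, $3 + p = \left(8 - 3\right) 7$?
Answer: $-101$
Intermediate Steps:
$p = 32$ ($p = -3 + \left(8 - 3\right) 7 = -3 + 5 \cdot 7 = -3 + 35 = 32$)
$x{\left(k \right)} = 1$
$s = 12$ ($s = 44 - 32 = 12$)
$- 113 x{\left(14 \right)} + s = \left(-113\right) 1 + 12 = -113 + 12 = -101$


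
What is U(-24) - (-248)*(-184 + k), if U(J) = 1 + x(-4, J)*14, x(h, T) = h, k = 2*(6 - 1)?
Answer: -43207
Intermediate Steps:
k = 10 (k = 2*5 = 10)
U(J) = -55 (U(J) = 1 - 4*14 = 1 - 56 = -55)
U(-24) - (-248)*(-184 + k) = -55 - (-248)*(-184 + 10) = -55 - (-248)*(-174) = -55 - 1*43152 = -55 - 43152 = -43207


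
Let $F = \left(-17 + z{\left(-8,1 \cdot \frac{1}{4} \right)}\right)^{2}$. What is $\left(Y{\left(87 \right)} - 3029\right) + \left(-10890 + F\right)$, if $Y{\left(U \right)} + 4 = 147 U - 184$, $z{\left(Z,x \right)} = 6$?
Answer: $-1197$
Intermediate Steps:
$Y{\left(U \right)} = -188 + 147 U$ ($Y{\left(U \right)} = -4 + \left(147 U - 184\right) = -4 + \left(-184 + 147 U\right) = -188 + 147 U$)
$F = 121$ ($F = \left(-17 + 6\right)^{2} = \left(-11\right)^{2} = 121$)
$\left(Y{\left(87 \right)} - 3029\right) + \left(-10890 + F\right) = \left(\left(-188 + 147 \cdot 87\right) - 3029\right) + \left(-10890 + 121\right) = \left(\left(-188 + 12789\right) - 3029\right) - 10769 = \left(12601 - 3029\right) - 10769 = 9572 - 10769 = -1197$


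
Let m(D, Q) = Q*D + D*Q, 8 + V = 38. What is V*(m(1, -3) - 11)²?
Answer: 8670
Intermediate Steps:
V = 30 (V = -8 + 38 = 30)
m(D, Q) = 2*D*Q (m(D, Q) = D*Q + D*Q = 2*D*Q)
V*(m(1, -3) - 11)² = 30*(2*1*(-3) - 11)² = 30*(-6 - 11)² = 30*(-17)² = 30*289 = 8670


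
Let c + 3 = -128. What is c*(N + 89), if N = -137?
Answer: 6288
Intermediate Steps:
c = -131 (c = -3 - 128 = -131)
c*(N + 89) = -131*(-137 + 89) = -131*(-48) = 6288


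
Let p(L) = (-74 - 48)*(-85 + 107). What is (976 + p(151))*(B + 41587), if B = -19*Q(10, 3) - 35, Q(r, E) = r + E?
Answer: -70548940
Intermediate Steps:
Q(r, E) = E + r
B = -282 (B = -19*(3 + 10) - 35 = -19*13 - 35 = -247 - 35 = -282)
p(L) = -2684 (p(L) = -122*22 = -2684)
(976 + p(151))*(B + 41587) = (976 - 2684)*(-282 + 41587) = -1708*41305 = -70548940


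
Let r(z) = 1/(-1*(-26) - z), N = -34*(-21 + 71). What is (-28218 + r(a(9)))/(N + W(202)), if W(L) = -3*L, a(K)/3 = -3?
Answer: 987629/80710 ≈ 12.237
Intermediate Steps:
a(K) = -9 (a(K) = 3*(-3) = -9)
N = -1700 (N = -34*50 = -1700)
r(z) = 1/(26 - z)
(-28218 + r(a(9)))/(N + W(202)) = (-28218 - 1/(-26 - 9))/(-1700 - 3*202) = (-28218 - 1/(-35))/(-1700 - 606) = (-28218 - 1*(-1/35))/(-2306) = (-28218 + 1/35)*(-1/2306) = -987629/35*(-1/2306) = 987629/80710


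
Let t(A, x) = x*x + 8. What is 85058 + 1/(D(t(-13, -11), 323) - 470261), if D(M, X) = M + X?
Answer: 39961013921/469809 ≈ 85058.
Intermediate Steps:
t(A, x) = 8 + x**2 (t(A, x) = x**2 + 8 = 8 + x**2)
85058 + 1/(D(t(-13, -11), 323) - 470261) = 85058 + 1/(((8 + (-11)**2) + 323) - 470261) = 85058 + 1/(((8 + 121) + 323) - 470261) = 85058 + 1/((129 + 323) - 470261) = 85058 + 1/(452 - 470261) = 85058 + 1/(-469809) = 85058 - 1/469809 = 39961013921/469809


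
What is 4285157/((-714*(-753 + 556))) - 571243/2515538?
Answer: 2674781342893/88457636001 ≈ 30.238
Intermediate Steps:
4285157/((-714*(-753 + 556))) - 571243/2515538 = 4285157/((-714*(-197))) - 571243*1/2515538 = 4285157/140658 - 571243/2515538 = 2674781342893/88457636001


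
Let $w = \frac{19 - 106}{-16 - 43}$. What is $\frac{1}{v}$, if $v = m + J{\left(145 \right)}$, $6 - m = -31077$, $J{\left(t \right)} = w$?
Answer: $\frac{59}{1833984} \approx 3.217 \cdot 10^{-5}$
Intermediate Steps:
$w = \frac{87}{59}$ ($w = - \frac{87}{-59} = \left(-87\right) \left(- \frac{1}{59}\right) = \frac{87}{59} \approx 1.4746$)
$J{\left(t \right)} = \frac{87}{59}$
$m = 31083$ ($m = 6 - -31077 = 6 + 31077 = 31083$)
$v = \frac{1833984}{59}$ ($v = 31083 + \frac{87}{59} = \frac{1833984}{59} \approx 31084.0$)
$\frac{1}{v} = \frac{1}{\frac{1833984}{59}} = \frac{59}{1833984}$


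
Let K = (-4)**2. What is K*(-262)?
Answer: -4192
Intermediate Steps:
K = 16
K*(-262) = 16*(-262) = -4192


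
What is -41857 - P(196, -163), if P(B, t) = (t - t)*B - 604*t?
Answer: -140309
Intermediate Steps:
P(B, t) = -604*t (P(B, t) = 0*B - 604*t = 0 - 604*t = -604*t)
-41857 - P(196, -163) = -41857 - (-604)*(-163) = -41857 - 1*98452 = -41857 - 98452 = -140309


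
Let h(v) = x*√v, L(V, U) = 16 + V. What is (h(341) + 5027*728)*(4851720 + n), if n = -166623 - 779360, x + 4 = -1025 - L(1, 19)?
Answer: 14293653846472 - 4085400902*√341 ≈ 1.4218e+13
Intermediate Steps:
x = -1046 (x = -4 + (-1025 - (16 + 1)) = -4 + (-1025 - 1*17) = -4 + (-1025 - 17) = -4 - 1042 = -1046)
n = -945983
h(v) = -1046*√v
(h(341) + 5027*728)*(4851720 + n) = (-1046*√341 + 5027*728)*(4851720 - 945983) = (-1046*√341 + 3659656)*3905737 = (3659656 - 1046*√341)*3905737 = 14293653846472 - 4085400902*√341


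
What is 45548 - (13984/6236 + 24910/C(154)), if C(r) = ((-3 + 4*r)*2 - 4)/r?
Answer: 859453078/20267 ≈ 42407.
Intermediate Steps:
C(r) = (-10 + 8*r)/r (C(r) = ((-6 + 8*r) - 4)/r = (-10 + 8*r)/r)
45548 - (13984/6236 + 24910/C(154)) = 45548 - (13984/6236 + 24910/(8 - 10/154)) = 45548 - (13984*(1/6236) + 24910/(8 - 10*1/154)) = 45548 - (3496/1559 + 24910/(8 - 5/77)) = 45548 - (3496/1559 + 24910/(611/77)) = 45548 - (3496/1559 + 24910*(77/611)) = 45548 - (3496/1559 + 40810/13) = 45548 - 1*63668238/20267 = 45548 - 63668238/20267 = 859453078/20267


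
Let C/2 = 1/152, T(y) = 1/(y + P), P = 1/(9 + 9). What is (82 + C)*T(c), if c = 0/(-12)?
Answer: 56097/38 ≈ 1476.2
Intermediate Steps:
c = 0 (c = 0*(-1/12) = 0)
P = 1/18 ≈ 0.055556
T(y) = 1/(1/18 + y) (T(y) = 1/(y + 1/18) = 1/(1/18 + y))
C = 1/76 (C = 2/152 = 2*(1/152) = 1/76 ≈ 0.013158)
(82 + C)*T(c) = (82 + 1/76)*(18/(1 + 18*0)) = 6233*(18/(1 + 0))/76 = 6233*(18/1)/76 = 6233*(18*1)/76 = (6233/76)*18 = 56097/38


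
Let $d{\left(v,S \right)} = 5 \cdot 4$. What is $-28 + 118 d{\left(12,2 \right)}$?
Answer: $2332$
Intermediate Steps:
$d{\left(v,S \right)} = 20$
$-28 + 118 d{\left(12,2 \right)} = -28 + 118 \cdot 20 = -28 + 2360 = 2332$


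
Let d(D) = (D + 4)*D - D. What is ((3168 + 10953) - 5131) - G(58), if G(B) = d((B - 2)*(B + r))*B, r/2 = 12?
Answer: -1223804930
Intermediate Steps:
r = 24 (r = 2*12 = 24)
d(D) = -D + D*(4 + D) (d(D) = (4 + D)*D - D = D*(4 + D) - D = -D + D*(4 + D))
G(B) = B*(-2 + B)*(3 + (-2 + B)*(24 + B))*(24 + B) (G(B) = (((B - 2)*(B + 24))*(3 + (B - 2)*(B + 24)))*B = (((-2 + B)*(24 + B))*(3 + (-2 + B)*(24 + B)))*B = ((-2 + B)*(3 + (-2 + B)*(24 + B))*(24 + B))*B = B*(-2 + B)*(3 + (-2 + B)*(24 + B))*(24 + B))
((3168 + 10953) - 5131) - G(58) = ((3168 + 10953) - 5131) - 58*(-48 + 58² + 22*58)*(-45 + 58² + 22*58) = (14121 - 5131) - 58*(-48 + 3364 + 1276)*(-45 + 3364 + 1276) = 8990 - 58*4592*4595 = 8990 - 1*1223813920 = 8990 - 1223813920 = -1223804930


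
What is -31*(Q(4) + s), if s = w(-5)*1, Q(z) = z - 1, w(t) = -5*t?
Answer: -868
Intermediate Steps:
Q(z) = -1 + z
s = 25 (s = -5*(-5)*1 = 25*1 = 25)
-31*(Q(4) + s) = -31*((-1 + 4) + 25) = -31*(3 + 25) = -31*28 = -868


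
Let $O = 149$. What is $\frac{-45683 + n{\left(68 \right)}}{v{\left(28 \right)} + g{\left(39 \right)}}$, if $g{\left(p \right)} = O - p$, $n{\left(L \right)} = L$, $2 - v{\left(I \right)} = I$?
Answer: $- \frac{15205}{28} \approx -543.04$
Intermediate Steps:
$v{\left(I \right)} = 2 - I$
$g{\left(p \right)} = 149 - p$
$\frac{-45683 + n{\left(68 \right)}}{v{\left(28 \right)} + g{\left(39 \right)}} = \frac{-45683 + 68}{\left(2 - 28\right) + \left(149 - 39\right)} = - \frac{45615}{\left(2 - 28\right) + \left(149 - 39\right)} = - \frac{45615}{-26 + 110} = - \frac{45615}{84} = \left(-45615\right) \frac{1}{84} = - \frac{15205}{28}$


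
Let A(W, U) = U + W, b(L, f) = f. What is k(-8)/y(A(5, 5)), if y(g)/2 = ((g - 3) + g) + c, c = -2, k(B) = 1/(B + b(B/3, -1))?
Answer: -1/270 ≈ -0.0037037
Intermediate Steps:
k(B) = 1/(-1 + B) (k(B) = 1/(B - 1) = 1/(-1 + B))
y(g) = -10 + 4*g (y(g) = 2*(((g - 3) + g) - 2) = 2*(((-3 + g) + g) - 2) = 2*((-3 + 2*g) - 2) = 2*(-5 + 2*g) = -10 + 4*g)
k(-8)/y(A(5, 5)) = 1/((-1 - 8)*(-10 + 4*(5 + 5))) = 1/((-9)*(-10 + 4*10)) = -1/(9*(-10 + 40)) = -1/9/30 = -1/9*1/30 = -1/270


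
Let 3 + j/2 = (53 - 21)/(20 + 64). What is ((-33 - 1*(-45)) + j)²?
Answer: 20164/441 ≈ 45.723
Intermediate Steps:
j = -110/21 (j = -6 + 2*((53 - 21)/(20 + 64)) = -6 + 2*(32/84) = -6 + 2*(32*(1/84)) = -6 + 2*(8/21) = -6 + 16/21 = -110/21 ≈ -5.2381)
((-33 - 1*(-45)) + j)² = ((-33 - 1*(-45)) - 110/21)² = ((-33 + 45) - 110/21)² = (12 - 110/21)² = (142/21)² = 20164/441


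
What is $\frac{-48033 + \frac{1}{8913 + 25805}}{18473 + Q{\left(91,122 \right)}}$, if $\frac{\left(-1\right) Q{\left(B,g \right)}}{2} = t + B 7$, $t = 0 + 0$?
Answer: $- \frac{1667609693}{597114882} \approx -2.7928$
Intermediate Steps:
$t = 0$
$Q{\left(B,g \right)} = - 14 B$ ($Q{\left(B,g \right)} = - 2 \left(0 + B 7\right) = - 2 \left(0 + 7 B\right) = - 2 \cdot 7 B = - 14 B$)
$\frac{-48033 + \frac{1}{8913 + 25805}}{18473 + Q{\left(91,122 \right)}} = \frac{-48033 + \frac{1}{8913 + 25805}}{18473 - 1274} = \frac{-48033 + \frac{1}{34718}}{18473 - 1274} = \frac{-48033 + \frac{1}{34718}}{17199} = \left(- \frac{1667609693}{34718}\right) \frac{1}{17199} = - \frac{1667609693}{597114882}$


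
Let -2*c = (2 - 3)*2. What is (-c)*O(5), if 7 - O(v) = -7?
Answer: -14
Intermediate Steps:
O(v) = 14 (O(v) = 7 - 1*(-7) = 7 + 7 = 14)
c = 1 (c = -(2 - 3)*2/2 = -(-1)*2/2 = -1/2*(-2) = 1)
(-c)*O(5) = -1*1*14 = -1*14 = -14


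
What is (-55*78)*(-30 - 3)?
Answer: 141570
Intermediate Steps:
(-55*78)*(-30 - 3) = -4290*(-33) = 141570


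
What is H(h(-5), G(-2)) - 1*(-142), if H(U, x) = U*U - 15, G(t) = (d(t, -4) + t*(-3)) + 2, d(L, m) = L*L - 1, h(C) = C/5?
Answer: 128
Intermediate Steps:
h(C) = C/5 (h(C) = C*(⅕) = C/5)
d(L, m) = -1 + L² (d(L, m) = L² - 1 = -1 + L²)
G(t) = 1 + t² - 3*t (G(t) = ((-1 + t²) + t*(-3)) + 2 = ((-1 + t²) - 3*t) + 2 = (-1 + t² - 3*t) + 2 = 1 + t² - 3*t)
H(U, x) = -15 + U² (H(U, x) = U² - 15 = -15 + U²)
H(h(-5), G(-2)) - 1*(-142) = (-15 + ((⅕)*(-5))²) - 1*(-142) = (-15 + (-1)²) + 142 = (-15 + 1) + 142 = -14 + 142 = 128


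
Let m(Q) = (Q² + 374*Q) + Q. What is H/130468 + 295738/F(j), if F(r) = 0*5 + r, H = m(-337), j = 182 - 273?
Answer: -1484058105/456638 ≈ -3250.0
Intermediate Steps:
j = -91
m(Q) = Q² + 375*Q
H = -12806 (H = -337*(375 - 337) = -337*38 = -12806)
F(r) = r (F(r) = 0 + r = r)
H/130468 + 295738/F(j) = -12806/130468 + 295738/(-91) = -12806*1/130468 + 295738*(-1/91) = -6403/65234 - 295738/91 = -1484058105/456638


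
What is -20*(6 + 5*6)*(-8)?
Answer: 5760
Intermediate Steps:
-20*(6 + 5*6)*(-8) = -20*(6 + 30)*(-8) = -20*36*(-8) = -720*(-8) = 5760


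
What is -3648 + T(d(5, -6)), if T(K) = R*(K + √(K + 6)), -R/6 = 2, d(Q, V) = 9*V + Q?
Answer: -3060 - 12*I*√43 ≈ -3060.0 - 78.689*I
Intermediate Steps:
d(Q, V) = Q + 9*V
R = -12 (R = -6*2 = -12)
T(K) = -12*K - 12*√(6 + K) (T(K) = -12*(K + √(K + 6)) = -12*(K + √(6 + K)) = -12*K - 12*√(6 + K))
-3648 + T(d(5, -6)) = -3648 + (-12*(5 + 9*(-6)) - 12*√(6 + (5 + 9*(-6)))) = -3648 + (-12*(5 - 54) - 12*√(6 + (5 - 54))) = -3648 + (-12*(-49) - 12*√(6 - 49)) = -3648 + (588 - 12*I*√43) = -3060 - 12*I*√43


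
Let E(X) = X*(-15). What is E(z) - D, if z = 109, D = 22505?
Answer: -24140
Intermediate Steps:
E(X) = -15*X
E(z) - D = -15*109 - 1*22505 = -1635 - 22505 = -24140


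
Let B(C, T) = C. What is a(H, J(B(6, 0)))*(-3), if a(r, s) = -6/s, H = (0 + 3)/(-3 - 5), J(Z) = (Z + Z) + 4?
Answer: 9/8 ≈ 1.1250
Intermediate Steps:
J(Z) = 4 + 2*Z (J(Z) = 2*Z + 4 = 4 + 2*Z)
H = -3/8 (H = 3/(-8) = 3*(-⅛) = -3/8 ≈ -0.37500)
a(H, J(B(6, 0)))*(-3) = -6/(4 + 2*6)*(-3) = -6/(4 + 12)*(-3) = -6/16*(-3) = -6*1/16*(-3) = -3/8*(-3) = 9/8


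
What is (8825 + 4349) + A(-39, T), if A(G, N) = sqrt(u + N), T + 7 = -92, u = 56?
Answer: 13174 + I*sqrt(43) ≈ 13174.0 + 6.5574*I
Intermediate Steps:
T = -99 (T = -7 - 92 = -99)
A(G, N) = sqrt(56 + N)
(8825 + 4349) + A(-39, T) = (8825 + 4349) + sqrt(56 - 99) = 13174 + sqrt(-43) = 13174 + I*sqrt(43)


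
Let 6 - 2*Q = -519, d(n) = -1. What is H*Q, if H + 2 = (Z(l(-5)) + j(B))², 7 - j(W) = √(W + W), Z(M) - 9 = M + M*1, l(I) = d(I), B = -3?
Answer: 49350 - 7350*I*√6 ≈ 49350.0 - 18004.0*I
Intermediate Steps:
Q = 525/2 (Q = 3 - ½*(-519) = 3 + 519/2 = 525/2 ≈ 262.50)
l(I) = -1
Z(M) = 9 + 2*M (Z(M) = 9 + (M + M*1) = 9 + (M + M) = 9 + 2*M)
j(W) = 7 - √2*√W (j(W) = 7 - √(W + W) = 7 - √(2*W) = 7 - √2*√W)
H = -2 + (14 - I*√6)² (H = -2 + ((9 + 2*(-1)) + (7 - √2*√(-3)))² = -2 + ((9 - 2) + (7 - √2*I*√3))² = -2 + (7 + (7 - I*√6))² = -2 + (14 - I*√6)² ≈ 188.0 - 68.586*I)
H*Q = (188 - 28*I*√6)*(525/2) = 49350 - 7350*I*√6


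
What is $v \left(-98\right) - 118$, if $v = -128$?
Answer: $12426$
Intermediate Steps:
$v \left(-98\right) - 118 = \left(-128\right) \left(-98\right) - 118 = 12544 - 118 = 12426$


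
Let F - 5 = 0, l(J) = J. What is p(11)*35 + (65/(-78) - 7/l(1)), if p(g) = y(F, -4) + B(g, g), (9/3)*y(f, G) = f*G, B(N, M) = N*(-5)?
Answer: -12997/6 ≈ -2166.2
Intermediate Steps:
B(N, M) = -5*N
F = 5 (F = 5 + 0 = 5)
y(f, G) = G*f/3 (y(f, G) = (f*G)/3 = (G*f)/3 = G*f/3)
p(g) = -20/3 - 5*g (p(g) = (⅓)*(-4)*5 - 5*g = -20/3 - 5*g)
p(11)*35 + (65/(-78) - 7/l(1)) = (-20/3 - 5*11)*35 + (65/(-78) - 7/1) = (-20/3 - 55)*35 + (65*(-1/78) - 7*1) = -185/3*35 + (-⅚ - 7) = -6475/3 - 47/6 = -12997/6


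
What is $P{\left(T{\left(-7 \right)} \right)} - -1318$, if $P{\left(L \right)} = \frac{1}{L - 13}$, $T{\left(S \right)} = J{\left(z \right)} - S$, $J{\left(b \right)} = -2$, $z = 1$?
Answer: $\frac{10543}{8} \approx 1317.9$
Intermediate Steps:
$T{\left(S \right)} = -2 - S$
$P{\left(L \right)} = \frac{1}{-13 + L}$
$P{\left(T{\left(-7 \right)} \right)} - -1318 = \frac{1}{-13 - -5} - -1318 = \frac{1}{-13 + \left(-2 + 7\right)} + 1318 = \frac{1}{-13 + 5} + 1318 = \frac{1}{-8} + 1318 = - \frac{1}{8} + 1318 = \frac{10543}{8}$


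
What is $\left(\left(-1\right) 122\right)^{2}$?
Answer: $14884$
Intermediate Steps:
$\left(\left(-1\right) 122\right)^{2} = \left(-122\right)^{2} = 14884$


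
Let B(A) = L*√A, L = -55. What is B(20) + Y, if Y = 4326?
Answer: 4326 - 110*√5 ≈ 4080.0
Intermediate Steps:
B(A) = -55*√A
B(20) + Y = -110*√5 + 4326 = 4326 - 110*√5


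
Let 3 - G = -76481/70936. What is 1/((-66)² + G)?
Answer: 70936/309286505 ≈ 0.00022935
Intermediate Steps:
G = 289289/70936 (G = 3 - (-76481)/70936 = 3 - 1*(-76481/70936) = 3 + 76481/70936 = 289289/70936 ≈ 4.0782)
1/((-66)² + G) = 1/((-66)² + 289289/70936) = 1/(4356 + 289289/70936) = 1/(309286505/70936) = 70936/309286505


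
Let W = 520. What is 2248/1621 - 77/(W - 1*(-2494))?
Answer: 604605/444154 ≈ 1.3612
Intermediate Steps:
2248/1621 - 77/(W - 1*(-2494)) = 2248/1621 - 77/(520 - 1*(-2494)) = 2248*(1/1621) - 77/(520 + 2494) = 2248/1621 - 77/3014 = 2248/1621 - 77*1/3014 = 2248/1621 - 7/274 = 604605/444154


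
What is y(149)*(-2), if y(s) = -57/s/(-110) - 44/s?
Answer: 4783/8195 ≈ 0.58365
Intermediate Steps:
y(s) = -4783/(110*s) (y(s) = -57/s*(-1/110) - 44/s = 57/(110*s) - 44/s = -4783/(110*s))
y(149)*(-2) = -4783/110/149*(-2) = -4783/110*1/149*(-2) = -4783/16390*(-2) = 4783/8195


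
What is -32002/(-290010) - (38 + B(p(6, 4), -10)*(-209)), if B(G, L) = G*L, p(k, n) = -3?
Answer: 903687161/145005 ≈ 6232.1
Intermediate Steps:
-32002/(-290010) - (38 + B(p(6, 4), -10)*(-209)) = -32002/(-290010) - (38 - 3*(-10)*(-209)) = -32002*(-1/290010) - (38 + 30*(-209)) = 16001/145005 - (38 - 6270) = 16001/145005 - 1*(-6232) = 16001/145005 + 6232 = 903687161/145005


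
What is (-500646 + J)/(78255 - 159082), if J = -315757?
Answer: 816403/80827 ≈ 10.101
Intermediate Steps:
(-500646 + J)/(78255 - 159082) = (-500646 - 315757)/(78255 - 159082) = -816403/(-80827) = -816403*(-1/80827) = 816403/80827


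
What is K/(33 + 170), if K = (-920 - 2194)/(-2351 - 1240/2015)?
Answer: 40482/6205913 ≈ 0.0065231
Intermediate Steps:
K = 40482/30571 (K = -3114/(-2351 - 1240*1/2015) = -3114/(-2351 - 8/13) = -3114/(-30571/13) = -3114*(-13/30571) = 40482/30571 ≈ 1.3242)
K/(33 + 170) = (40482/30571)/(33 + 170) = (40482/30571)/203 = (1/203)*(40482/30571) = 40482/6205913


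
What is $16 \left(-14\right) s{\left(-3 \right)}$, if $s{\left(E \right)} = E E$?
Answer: $-2016$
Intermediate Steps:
$s{\left(E \right)} = E^{2}$
$16 \left(-14\right) s{\left(-3 \right)} = 16 \left(-14\right) \left(-3\right)^{2} = \left(-224\right) 9 = -2016$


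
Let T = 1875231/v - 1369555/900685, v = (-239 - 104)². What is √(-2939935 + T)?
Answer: I*√11223535643968331481839/61786991 ≈ 1714.6*I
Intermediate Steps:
v = 117649 (v = (-343)² = 117649)
T = 305573131408/21192937913 (T = 1875231/117649 - 1369555/900685 = 1875231*(1/117649) - 1369555*1/900685 = 1875231/117649 - 273911/180137 = 305573131408/21192937913 ≈ 14.419)
√(-2939935 + T) = √(-2939935 + 305573131408/21192937913) = √(-62305554350124247/21192937913) = I*√11223535643968331481839/61786991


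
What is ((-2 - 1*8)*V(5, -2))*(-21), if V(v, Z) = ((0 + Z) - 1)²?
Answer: 1890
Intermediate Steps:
V(v, Z) = (-1 + Z)² (V(v, Z) = (Z - 1)² = (-1 + Z)²)
((-2 - 1*8)*V(5, -2))*(-21) = ((-2 - 1*8)*(-1 - 2)²)*(-21) = ((-2 - 8)*(-3)²)*(-21) = -10*9*(-21) = -90*(-21) = 1890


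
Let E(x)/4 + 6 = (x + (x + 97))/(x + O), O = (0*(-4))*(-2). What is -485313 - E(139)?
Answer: -67456671/139 ≈ -4.8530e+5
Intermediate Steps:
O = 0 (O = 0*(-2) = 0)
E(x) = -24 + 4*(97 + 2*x)/x (E(x) = -24 + 4*((x + (x + 97))/(x + 0)) = -24 + 4*((x + (97 + x))/x) = -24 + 4*((97 + 2*x)/x) = -24 + 4*(97 + 2*x)/x)
-485313 - E(139) = -485313 - (-16 + 388/139) = -485313 - 1*(-1836/139) = -485313 + 1836/139 = -67456671/139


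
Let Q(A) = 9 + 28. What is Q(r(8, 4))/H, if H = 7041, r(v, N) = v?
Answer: 37/7041 ≈ 0.0052549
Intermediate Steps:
Q(A) = 37
Q(r(8, 4))/H = 37/7041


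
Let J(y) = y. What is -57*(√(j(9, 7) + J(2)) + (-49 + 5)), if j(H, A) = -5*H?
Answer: 2508 - 57*I*√43 ≈ 2508.0 - 373.77*I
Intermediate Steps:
-57*(√(j(9, 7) + J(2)) + (-49 + 5)) = -57*(√(-5*9 + 2) + (-49 + 5)) = -57*(√(-45 + 2) - 44) = -57*(√(-43) - 44) = -57*(I*√43 - 44) = -57*(-44 + I*√43) = 2508 - 57*I*√43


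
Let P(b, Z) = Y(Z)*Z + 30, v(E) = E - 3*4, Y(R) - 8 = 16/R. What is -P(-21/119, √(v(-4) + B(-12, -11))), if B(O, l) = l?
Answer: -46 - 24*I*√3 ≈ -46.0 - 41.569*I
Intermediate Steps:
Y(R) = 8 + 16/R
v(E) = -12 + E (v(E) = E - 12 = -12 + E)
P(b, Z) = 30 + Z*(8 + 16/Z) (P(b, Z) = (8 + 16/Z)*Z + 30 = Z*(8 + 16/Z) + 30 = 30 + Z*(8 + 16/Z))
-P(-21/119, √(v(-4) + B(-12, -11))) = -(46 + 8*√((-12 - 4) - 11)) = -(46 + 8*√(-16 - 11)) = -(46 + 8*√(-27)) = -(46 + 8*(3*I*√3)) = -(46 + 24*I*√3) = -46 - 24*I*√3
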